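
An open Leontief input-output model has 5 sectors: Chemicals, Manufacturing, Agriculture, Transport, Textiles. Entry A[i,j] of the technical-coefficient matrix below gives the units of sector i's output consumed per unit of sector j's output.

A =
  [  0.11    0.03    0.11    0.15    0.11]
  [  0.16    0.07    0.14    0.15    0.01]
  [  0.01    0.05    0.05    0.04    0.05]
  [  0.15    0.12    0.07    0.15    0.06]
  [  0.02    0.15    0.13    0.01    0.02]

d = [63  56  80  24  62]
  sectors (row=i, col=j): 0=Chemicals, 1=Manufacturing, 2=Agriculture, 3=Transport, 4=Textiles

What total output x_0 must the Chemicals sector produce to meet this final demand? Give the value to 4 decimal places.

111.7679

Form M = I − A:
  [  0.89   -0.03   -0.11   -0.15   -0.11]
  [ -0.16    0.93   -0.14   -0.15   -0.01]
  [ -0.01   -0.05    0.95   -0.04   -0.05]
  [ -0.15   -0.12   -0.07    0.85   -0.06]
  [ -0.02   -0.15   -0.13   -0.01    0.98]
Leontief inverse L = M⁻¹:
  [  1.1886    0.1052    0.1925    0.2392    0.1590]
  [  0.2522    1.1395    0.2253    0.2570    0.0672]
  [  0.0402    0.0794    1.0833    0.0729    0.0651]
  [  0.2537    0.1993    0.1680    1.2657    0.1166]
  [  0.0708    0.1891    0.1838    0.0668    1.0438]
Total output x = L · d:
  x_0 = 1.1886·63 + 0.1052·56 + 0.1925·80 + 0.2392·24 + 0.1590·62 = 111.7679
  x_1 = 0.2522·63 + 1.1395·56 + 0.2253·80 + 0.2570·24 + 0.0672·62 = 108.0539
  x_2 = 0.0402·63 + 0.0794·56 + 1.0833·80 + 0.0729·24 + 0.0651·62 = 99.4224
  x_3 = 0.2537·63 + 0.1993·56 + 0.1680·80 + 1.2657·24 + 0.1166·62 = 78.1830
  x_4 = 0.0708·63 + 0.1891·56 + 0.1838·80 + 0.0668·24 + 1.0438·62 = 96.0716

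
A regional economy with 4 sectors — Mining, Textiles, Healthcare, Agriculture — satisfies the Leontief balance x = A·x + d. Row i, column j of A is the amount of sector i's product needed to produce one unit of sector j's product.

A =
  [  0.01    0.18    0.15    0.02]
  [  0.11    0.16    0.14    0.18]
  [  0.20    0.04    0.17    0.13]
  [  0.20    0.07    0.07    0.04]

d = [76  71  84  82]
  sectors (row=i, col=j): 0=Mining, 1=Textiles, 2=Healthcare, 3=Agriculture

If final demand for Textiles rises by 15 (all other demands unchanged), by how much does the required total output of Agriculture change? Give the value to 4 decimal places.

2.3762

Form M = I − A:
  [  0.99   -0.18   -0.15   -0.02]
  [ -0.11    0.84   -0.14   -0.18]
  [ -0.20   -0.04    0.83   -0.13]
  [ -0.20   -0.07   -0.07    0.96]
Leontief inverse L = M⁻¹:
  [  1.1115    0.2591    0.2535    0.1061]
  [  0.2581    1.2832    0.2871    0.2849]
  [  0.3232    0.1491    1.3062    0.2116]
  [  0.2740    0.1584    0.1690    1.1000]
Total output x = L · d:
  x_0 = 1.1115·76 + 0.2591·71 + 0.2535·84 + 0.1061·82 = 132.8669
  x_1 = 0.2581·76 + 1.2832·71 + 0.2871·84 + 0.2849·82 = 158.2012
  x_2 = 0.3232·76 + 0.1491·71 + 1.3062·84 + 0.2116·82 = 162.2185
  x_3 = 0.2740·76 + 0.1584·71 + 0.1690·84 + 1.1000·82 = 136.4612
Δx_3 = L[3,1] · Δd_1 = 0.1584 · 15 = 2.3762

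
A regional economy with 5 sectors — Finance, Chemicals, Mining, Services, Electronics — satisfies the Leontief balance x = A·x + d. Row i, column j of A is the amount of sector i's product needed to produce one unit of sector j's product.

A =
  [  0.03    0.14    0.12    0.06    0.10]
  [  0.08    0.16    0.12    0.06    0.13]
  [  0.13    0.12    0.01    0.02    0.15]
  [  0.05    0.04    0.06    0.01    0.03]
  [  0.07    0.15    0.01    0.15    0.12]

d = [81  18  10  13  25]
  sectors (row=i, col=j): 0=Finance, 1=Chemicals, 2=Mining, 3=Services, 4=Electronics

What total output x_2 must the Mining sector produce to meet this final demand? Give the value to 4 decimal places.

36.7564

Form M = I − A:
  [  0.97   -0.14   -0.12   -0.06   -0.10]
  [ -0.08    0.84   -0.12   -0.06   -0.13]
  [ -0.13   -0.12    0.99   -0.02   -0.15]
  [ -0.05   -0.04   -0.06    0.99   -0.03]
  [ -0.07   -0.15   -0.01   -0.15    0.88]
Leontief inverse L = M⁻¹:
  [  1.0941    0.2469    0.1714    0.1141    0.1939]
  [  0.1558    1.2928    0.1859    0.1286    0.2448]
  [  0.1836    0.2299    1.0677    0.0829    0.2396]
  [  0.0766    0.0864    0.0830    1.0324    0.0708]
  [  0.1287    0.2574    0.0716    0.2079    1.2083]
Total output x = L · d:
  x_0 = 1.0941·81 + 0.2469·18 + 0.1714·10 + 0.1141·13 + 0.1939·25 = 101.1158
  x_1 = 0.1558·81 + 1.2928·18 + 0.1859·10 + 0.1286·13 + 0.2448·25 = 45.5431
  x_2 = 0.1836·81 + 0.2299·18 + 1.0677·10 + 0.0829·13 + 0.2396·25 = 36.7564
  x_3 = 0.0766·81 + 0.0864·18 + 0.0830·10 + 1.0324·13 + 0.0708·25 = 23.7813
  x_4 = 0.1287·81 + 0.2574·18 + 0.0716·10 + 0.2079·13 + 1.2083·25 = 48.6867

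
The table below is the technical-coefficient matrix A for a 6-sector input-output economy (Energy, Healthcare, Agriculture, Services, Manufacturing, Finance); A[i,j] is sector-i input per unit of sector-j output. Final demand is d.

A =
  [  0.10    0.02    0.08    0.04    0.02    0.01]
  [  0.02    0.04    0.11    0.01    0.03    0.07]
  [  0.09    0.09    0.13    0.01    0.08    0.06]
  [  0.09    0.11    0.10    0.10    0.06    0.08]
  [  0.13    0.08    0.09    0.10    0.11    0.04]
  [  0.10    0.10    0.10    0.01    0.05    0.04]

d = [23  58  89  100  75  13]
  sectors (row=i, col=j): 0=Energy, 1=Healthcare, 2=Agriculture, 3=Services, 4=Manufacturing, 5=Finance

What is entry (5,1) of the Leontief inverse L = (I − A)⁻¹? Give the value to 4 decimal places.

Form M = I − A:
  [  0.90   -0.02   -0.08   -0.04   -0.02   -0.01]
  [ -0.02    0.96   -0.11   -0.01   -0.03   -0.07]
  [ -0.09   -0.09    0.87   -0.01   -0.08   -0.06]
  [ -0.09   -0.11   -0.10    0.90   -0.06   -0.08]
  [ -0.13   -0.08   -0.09   -0.10    0.89   -0.04]
  [ -0.10   -0.10   -0.10   -0.01   -0.05    0.96]
Leontief inverse L = M⁻¹:
  [  1.1403    0.0490    0.1257    0.0579    0.0442    0.0300]
  [  0.0614    1.0755    0.1613    0.0241    0.0590    0.0936]
  [  0.1565    0.1413    1.2099    0.0369    0.1249    0.0958]
  [  0.1669    0.1742    0.1939    1.1363    0.1107    0.1259]
  [  0.2136    0.1440    0.1845    0.1434    1.1643    0.0847]
  [  0.1543    0.1412    0.1675    0.0317    0.0855    1.0702]
Total output x = L · d:
  x_0 = 1.1403·23 + 0.0490·58 + 0.1257·89 + 0.0579·100 + 0.0442·75 + 0.0300·13 = 49.7416
  x_1 = 0.0614·23 + 1.0755·58 + 0.1613·89 + 0.0241·100 + 0.0590·75 + 0.0936·13 = 86.1896
  x_2 = 0.1565·23 + 0.1413·58 + 1.2099·89 + 0.0369·100 + 0.1249·75 + 0.0958·13 = 133.7779
  x_3 = 0.1669·23 + 0.1742·58 + 0.1939·89 + 1.1363·100 + 0.1107·75 + 0.1259·13 = 154.7716
  x_4 = 0.2136·23 + 0.1440·58 + 0.1845·89 + 0.1434·100 + 1.1643·75 + 0.0847·13 = 132.4547
  x_5 = 0.1543·23 + 0.1412·58 + 0.1675·89 + 0.0317·100 + 0.0855·75 + 1.0702·13 = 50.1473

L[5,1] = 0.1412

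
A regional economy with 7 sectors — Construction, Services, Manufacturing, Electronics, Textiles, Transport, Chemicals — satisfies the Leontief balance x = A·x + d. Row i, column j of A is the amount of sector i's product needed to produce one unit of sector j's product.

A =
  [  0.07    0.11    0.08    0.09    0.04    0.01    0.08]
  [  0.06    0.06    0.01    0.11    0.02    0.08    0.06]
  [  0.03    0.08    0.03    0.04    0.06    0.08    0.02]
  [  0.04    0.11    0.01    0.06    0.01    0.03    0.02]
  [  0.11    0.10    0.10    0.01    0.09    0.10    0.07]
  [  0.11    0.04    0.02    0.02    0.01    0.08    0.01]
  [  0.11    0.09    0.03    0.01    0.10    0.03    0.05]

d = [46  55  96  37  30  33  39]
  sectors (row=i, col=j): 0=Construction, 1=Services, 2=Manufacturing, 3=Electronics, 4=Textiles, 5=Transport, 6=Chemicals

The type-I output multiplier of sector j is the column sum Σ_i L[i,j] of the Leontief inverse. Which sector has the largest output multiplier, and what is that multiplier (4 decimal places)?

Services (1.9760)

Form M = I − A:
  [  0.93   -0.11   -0.08   -0.09   -0.04   -0.01   -0.08]
  [ -0.06    0.94   -0.01   -0.11   -0.02   -0.08   -0.06]
  [ -0.03   -0.08    0.97   -0.04   -0.06   -0.08   -0.02]
  [ -0.04   -0.11   -0.01    0.94   -0.01   -0.03   -0.02]
  [ -0.11   -0.10   -0.10   -0.01    0.91   -0.10   -0.07]
  [ -0.11   -0.04   -0.02   -0.02   -0.01    0.92   -0.01]
  [ -0.11   -0.09   -0.03   -0.01   -0.10   -0.03    0.95]
Leontief inverse L = M⁻¹:
  [  1.1253    0.1784    0.1086    0.1364    0.0755    0.0537    0.1173]
  [  0.1081    1.1141    0.0315    0.1459    0.0438    0.1132    0.0876]
  [  0.0737    0.1243    1.0513    0.0701    0.0823    0.1157    0.0449]
  [  0.0715    0.1470    0.0237    1.0908    0.0251    0.0553    0.0412]
  [  0.1858    0.1798    0.1418    0.0616    1.1356    0.1592    0.1166]
  [  0.1462    0.0793    0.0400    0.0491    0.0271    1.1045    0.0328]
  [  0.1678    0.1531    0.0652    0.0513    0.1361    0.0728    1.0897]
Total output x = L · d:
  x_0 = 1.1253·46 + 0.1784·55 + 0.1086·96 + 0.1364·37 + 0.0755·30 + 0.0537·33 + 0.1173·39 = 85.6628
  x_1 = 0.1081·46 + 1.1141·55 + 0.0315·96 + 0.1459·37 + 0.0438·30 + 0.1132·33 + 0.0876·39 = 83.1293
  x_2 = 0.0737·46 + 0.1243·55 + 1.0513·96 + 0.0701·37 + 0.0823·30 + 0.1157·33 + 0.0449·39 = 121.7810
  x_3 = 0.0715·46 + 0.1470·55 + 0.0237·96 + 1.0908·37 + 0.0251·30 + 0.0553·33 + 0.0412·39 = 58.1858
  x_4 = 0.1858·46 + 0.1798·55 + 0.1418·96 + 0.0616·37 + 1.1356·30 + 0.1592·33 + 0.1166·39 = 78.1912
  x_5 = 0.1462·46 + 0.0793·55 + 0.0400·96 + 0.0491·37 + 0.0271·30 + 1.1045·33 + 0.0328·39 = 55.2849
  x_6 = 0.1678·46 + 0.1531·55 + 0.0652·96 + 0.0513·37 + 0.1361·30 + 0.0728·33 + 1.0897·39 = 73.2816
Output multipliers (column sums of L):
  Construction: 1.8784
  Services: 1.9760
  Manufacturing: 1.4619
  Electronics: 1.6052
  Textiles: 1.5255
  Transport: 1.6744
  Chemicals: 1.5302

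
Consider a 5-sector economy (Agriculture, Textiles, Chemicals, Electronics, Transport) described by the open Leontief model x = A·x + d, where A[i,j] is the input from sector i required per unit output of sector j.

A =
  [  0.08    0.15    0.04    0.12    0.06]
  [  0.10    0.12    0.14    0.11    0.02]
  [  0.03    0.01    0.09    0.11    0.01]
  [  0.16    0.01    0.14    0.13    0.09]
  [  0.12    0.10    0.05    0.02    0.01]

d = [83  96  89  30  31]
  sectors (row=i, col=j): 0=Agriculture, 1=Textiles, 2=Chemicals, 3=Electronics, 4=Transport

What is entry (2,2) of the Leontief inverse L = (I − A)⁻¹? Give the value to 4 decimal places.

L[2,2] = 1.1327

Form M = I − A:
  [  0.92   -0.15   -0.04   -0.12   -0.06]
  [ -0.10    0.88   -0.14   -0.11   -0.02]
  [ -0.03   -0.01    0.91   -0.11   -0.01]
  [ -0.16   -0.01   -0.14    0.87   -0.09]
  [ -0.12   -0.10   -0.05   -0.02    0.99]
Leontief inverse L = M⁻¹:
  [  1.1619    0.2125    0.1204    0.2045    0.0945]
  [  0.1778    1.1778    0.2233    0.2029    0.0553]
  [  0.0717    0.0304    1.1327    0.1576    0.0307]
  [  0.2446    0.0728    0.2172    1.2228    0.1297]
  [  0.1674    0.1477    0.0987    0.0780    1.0313]
Total output x = L · d:
  x_0 = 1.1619·83 + 0.2125·96 + 0.1204·89 + 0.2045·30 + 0.0945·31 = 136.6169
  x_1 = 0.1778·83 + 1.1778·96 + 0.2233·89 + 0.2029·30 + 0.0553·31 = 155.4995
  x_2 = 0.0717·83 + 0.0304·96 + 1.1327·89 + 0.1576·30 + 0.0307·31 = 115.3521
  x_3 = 0.2446·83 + 0.0728·96 + 0.2172·89 + 1.2228·30 + 0.1297·31 = 87.3198
  x_4 = 0.1674·83 + 0.1477·96 + 0.0987·89 + 0.0780·30 + 1.0313·31 = 71.1697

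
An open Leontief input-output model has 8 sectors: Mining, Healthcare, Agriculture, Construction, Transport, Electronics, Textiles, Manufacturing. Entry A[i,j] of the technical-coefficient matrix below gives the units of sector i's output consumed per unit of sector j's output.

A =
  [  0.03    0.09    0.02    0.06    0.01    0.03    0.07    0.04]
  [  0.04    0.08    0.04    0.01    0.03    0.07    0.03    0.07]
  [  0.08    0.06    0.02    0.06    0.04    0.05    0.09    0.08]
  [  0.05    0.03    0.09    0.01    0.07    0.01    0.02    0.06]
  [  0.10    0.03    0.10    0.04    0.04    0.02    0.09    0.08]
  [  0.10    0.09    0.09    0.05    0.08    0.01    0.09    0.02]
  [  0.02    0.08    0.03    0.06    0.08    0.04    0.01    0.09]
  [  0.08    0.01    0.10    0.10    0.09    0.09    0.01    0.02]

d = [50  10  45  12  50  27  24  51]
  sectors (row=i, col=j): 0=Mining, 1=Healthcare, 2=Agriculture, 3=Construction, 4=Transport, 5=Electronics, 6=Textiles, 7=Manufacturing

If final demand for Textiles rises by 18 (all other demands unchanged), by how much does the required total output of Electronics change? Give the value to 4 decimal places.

2.4686

Form M = I − A:
  [  0.97   -0.09   -0.02   -0.06   -0.01   -0.03   -0.07   -0.04]
  [ -0.04    0.92   -0.04   -0.01   -0.03   -0.07   -0.03   -0.07]
  [ -0.08   -0.06    0.98   -0.06   -0.04   -0.05   -0.09   -0.08]
  [ -0.05   -0.03   -0.09    0.99   -0.07   -0.01   -0.02   -0.06]
  [ -0.10   -0.03   -0.10   -0.04    0.96   -0.02   -0.09   -0.08]
  [ -0.10   -0.09   -0.09   -0.05   -0.08    0.99   -0.09   -0.02]
  [ -0.02   -0.08   -0.03   -0.06   -0.08   -0.04    0.99   -0.09]
  [ -0.08   -0.01   -0.10   -0.10   -0.09   -0.09   -0.01    0.98]
Leontief inverse L = M⁻¹:
  [  1.0637    0.1266    0.0552    0.0872    0.0435    0.0565    0.0957    0.0758]
  [  0.0822    1.1203    0.0800    0.0434    0.0659    0.0997    0.0640    0.1059]
  [  0.1290    0.1095    1.0705    0.1023    0.0866    0.0853    0.1287    0.1274]
  [  0.0900    0.0637    0.1254    1.0428    0.1008    0.0371    0.0543    0.0963]
  [  0.1517    0.0815    0.1482    0.0872    1.0867    0.0581    0.1338    0.1316]
  [  0.1525    0.1464    0.1388    0.0933    0.1248    1.0482    0.1371    0.0779]
  [  0.0685    0.1184    0.0792    0.0953    0.1201    0.0720    1.0465    0.1309]
  [  0.1386    0.0616    0.1545    0.1419    0.1358    0.1204    0.0627    1.0711]
Total output x = L · d:
  x_0 = 1.0637·50 + 0.1266·10 + 0.0552·45 + 0.0872·12 + 0.0435·50 + 0.0565·27 + 0.0957·24 + 0.0758·51 = 67.8402
  x_1 = 0.0822·50 + 1.1203·10 + 0.0800·45 + 0.0434·12 + 0.0659·50 + 0.0997·27 + 0.0640·24 + 0.1059·51 = 32.3590
  x_2 = 0.1290·50 + 0.1095·10 + 1.0705·45 + 0.1023·12 + 0.0866·50 + 0.0853·27 + 0.1287·24 + 0.1274·51 = 73.1612
  x_3 = 0.0900·50 + 0.0637·10 + 0.1254·45 + 1.0428·12 + 0.1008·50 + 0.0371·27 + 0.0543·24 + 0.0963·51 = 35.5452
  x_4 = 0.1517·50 + 0.0815·10 + 0.1482·45 + 0.0872·12 + 1.0867·50 + 0.0581·27 + 0.1338·24 + 0.1316·51 = 81.9415
  x_5 = 0.1525·50 + 0.1464·10 + 0.1388·45 + 0.0933·12 + 0.1248·50 + 1.0482·27 + 0.1371·24 + 0.0779·51 = 58.2593
  x_6 = 0.0685·50 + 0.1184·10 + 0.0792·45 + 0.0953·12 + 0.1201·50 + 0.0720·27 + 1.0465·24 + 0.1309·51 = 49.0634
  x_7 = 0.1386·50 + 0.0616·10 + 0.1545·45 + 0.1419·12 + 0.1358·50 + 0.1204·27 + 0.0627·24 + 1.0711·51 = 82.3777
Δx_5 = L[5,6] · Δd_6 = 0.1371 · 18 = 2.4686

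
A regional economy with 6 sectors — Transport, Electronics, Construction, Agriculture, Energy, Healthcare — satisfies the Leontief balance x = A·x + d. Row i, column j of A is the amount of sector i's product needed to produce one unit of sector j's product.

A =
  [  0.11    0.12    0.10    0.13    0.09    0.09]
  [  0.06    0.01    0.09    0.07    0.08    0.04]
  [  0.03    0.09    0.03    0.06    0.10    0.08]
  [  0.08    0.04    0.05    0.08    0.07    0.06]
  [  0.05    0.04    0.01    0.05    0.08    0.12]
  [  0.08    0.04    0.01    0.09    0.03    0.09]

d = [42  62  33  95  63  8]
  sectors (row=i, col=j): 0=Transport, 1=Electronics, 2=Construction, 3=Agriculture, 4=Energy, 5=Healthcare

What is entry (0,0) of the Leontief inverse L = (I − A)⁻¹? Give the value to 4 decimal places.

L[0,0] = 1.1859

Form M = I − A:
  [  0.89   -0.12   -0.10   -0.13   -0.09   -0.09]
  [ -0.06    0.99   -0.09   -0.07   -0.08   -0.04]
  [ -0.03   -0.09    0.97   -0.06   -0.10   -0.08]
  [ -0.08   -0.04   -0.05    0.92   -0.07   -0.06]
  [ -0.05   -0.04   -0.01   -0.05    0.92   -0.12]
  [ -0.08   -0.04   -0.01   -0.09   -0.03    0.91]
Leontief inverse L = M⁻¹:
  [  1.1859    0.1805    0.1538    0.2178    0.1707    0.1756]
  [  0.1001    1.0462    0.1156    0.1169    0.1252    0.0903]
  [  0.0737    0.1208    1.0582    0.1094    0.1454    0.1320]
  [  0.1267    0.0779    0.0811    1.1336    0.1179    0.1134]
  [  0.0928    0.0704    0.0344    0.0981    1.1189    0.1693]
  [  0.1251    0.0732    0.0394    0.1408    0.0707    1.1366]
Total output x = L · d:
  x_0 = 1.1859·42 + 0.1805·62 + 0.1538·33 + 0.2178·95 + 0.1707·63 + 0.1756·8 = 98.9274
  x_1 = 0.1001·42 + 1.0462·62 + 0.1156·33 + 0.1169·95 + 0.1252·63 + 0.0903·8 = 92.5968
  x_2 = 0.0737·42 + 0.1208·62 + 1.0582·33 + 0.1094·95 + 0.1454·63 + 0.1320·8 = 66.1132
  x_3 = 0.1267·42 + 0.0779·62 + 0.0811·33 + 1.1336·95 + 0.1179·63 + 0.1134·8 = 128.8520
  x_4 = 0.0928·42 + 0.0704·62 + 0.0344·33 + 0.0981·95 + 1.1189·63 + 0.1693·8 = 90.5605
  x_5 = 0.1251·42 + 0.0732·62 + 0.0394·33 + 0.1408·95 + 0.0707·63 + 1.1366·8 = 38.0139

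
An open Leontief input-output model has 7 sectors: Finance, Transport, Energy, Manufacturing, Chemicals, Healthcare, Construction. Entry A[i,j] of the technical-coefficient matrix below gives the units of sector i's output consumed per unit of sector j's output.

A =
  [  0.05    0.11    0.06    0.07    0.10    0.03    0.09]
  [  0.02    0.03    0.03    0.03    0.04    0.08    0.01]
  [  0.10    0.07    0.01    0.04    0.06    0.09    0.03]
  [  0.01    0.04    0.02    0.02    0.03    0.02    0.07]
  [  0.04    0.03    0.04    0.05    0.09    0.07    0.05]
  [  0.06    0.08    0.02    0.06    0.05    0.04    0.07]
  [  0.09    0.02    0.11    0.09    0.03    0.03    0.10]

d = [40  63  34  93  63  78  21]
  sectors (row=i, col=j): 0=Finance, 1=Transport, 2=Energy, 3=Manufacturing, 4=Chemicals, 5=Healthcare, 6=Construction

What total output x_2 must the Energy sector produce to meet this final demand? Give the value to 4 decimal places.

Form M = I − A:
  [  0.95   -0.11   -0.06   -0.07   -0.10   -0.03   -0.09]
  [ -0.02    0.97   -0.03   -0.03   -0.04   -0.08   -0.01]
  [ -0.10   -0.07    0.99   -0.04   -0.06   -0.09   -0.03]
  [ -0.01   -0.04   -0.02    0.98   -0.03   -0.02   -0.07]
  [ -0.04   -0.03   -0.04   -0.05    0.91   -0.07   -0.05]
  [ -0.06   -0.08   -0.02   -0.06   -0.05    0.96   -0.07]
  [ -0.09   -0.02   -0.11   -0.09   -0.03   -0.03    0.90]
Leontief inverse L = M⁻¹:
  [  1.0905    0.1484    0.0953    0.1107    0.1448    0.0725    0.1362]
  [  0.0391    1.0513    0.0433    0.0489    0.0615    0.0994    0.0320]
  [  0.1306    0.1072    1.0369    0.0738    0.0988    0.1211    0.0695]
  [  0.0290    0.0552    0.0372    1.0387    0.0473    0.0369    0.0910]
  [  0.0708    0.0608    0.0648    0.0810    1.1246    0.0998    0.0865]
  [  0.0894    0.1103    0.0474    0.0912    0.0831    1.0694    0.1066]
  [  0.1341    0.0625    0.1447    0.1308    0.0729    0.0669    1.1495]
Total output x = L · d:
  x_0 = 1.0905·40 + 0.1484·63 + 0.0953·34 + 0.1107·93 + 0.1448·63 + 0.0725·78 + 0.1362·21 = 84.1314
  x_1 = 0.0391·40 + 1.0513·63 + 0.0433·34 + 0.0489·93 + 0.0615·63 + 0.0994·78 + 0.0320·21 = 86.1084
  x_2 = 0.1306·40 + 0.1072·63 + 1.0369·34 + 0.0738·93 + 0.0988·63 + 0.1211·78 + 0.0695·21 = 71.2203
  x_3 = 0.0290·40 + 0.0552·63 + 0.0372·34 + 1.0387·93 + 0.0473·63 + 0.0369·78 + 0.0910·21 = 110.2747
  x_4 = 0.0708·40 + 0.0608·63 + 0.0648·34 + 0.0810·93 + 1.1246·63 + 0.0998·78 + 0.0865·21 = 96.8496
  x_5 = 0.0894·40 + 0.1103·63 + 0.0474·34 + 0.0912·93 + 0.0831·63 + 1.0694·78 + 0.1066·21 = 111.5037
  x_6 = 0.1341·40 + 0.0625·63 + 0.1447·34 + 0.1308·93 + 0.0729·63 + 0.0669·78 + 1.1495·21 = 60.3373

71.2203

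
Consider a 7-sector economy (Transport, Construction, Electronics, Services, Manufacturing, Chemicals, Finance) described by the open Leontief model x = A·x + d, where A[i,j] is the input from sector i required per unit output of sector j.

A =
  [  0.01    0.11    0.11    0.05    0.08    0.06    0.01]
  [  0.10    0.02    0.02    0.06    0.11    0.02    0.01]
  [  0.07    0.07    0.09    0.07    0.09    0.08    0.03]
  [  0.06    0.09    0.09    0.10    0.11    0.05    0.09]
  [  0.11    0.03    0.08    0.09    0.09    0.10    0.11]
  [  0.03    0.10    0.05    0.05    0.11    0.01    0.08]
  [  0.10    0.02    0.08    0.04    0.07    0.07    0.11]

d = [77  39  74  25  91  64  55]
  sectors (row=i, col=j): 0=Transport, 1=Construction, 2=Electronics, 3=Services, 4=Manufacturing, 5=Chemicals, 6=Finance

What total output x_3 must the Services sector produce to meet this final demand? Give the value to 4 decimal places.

96.9195

Form M = I − A:
  [  0.99   -0.11   -0.11   -0.05   -0.08   -0.06   -0.01]
  [ -0.10    0.98   -0.02   -0.06   -0.11   -0.02   -0.01]
  [ -0.07   -0.07    0.91   -0.07   -0.09   -0.08   -0.03]
  [ -0.06   -0.09   -0.09    0.90   -0.11   -0.05   -0.09]
  [ -0.11   -0.03   -0.08   -0.09    0.91   -0.10   -0.11]
  [ -0.03   -0.10   -0.05   -0.05   -0.11    0.99   -0.08]
  [ -0.10   -0.02   -0.08   -0.04   -0.07   -0.07    0.89]
Leontief inverse L = M⁻¹:
  [  1.0719    0.1595    0.1691    0.1081    0.1610    0.1078    0.0601]
  [  0.1462    1.0650    0.0753    0.1083    0.1740    0.0633    0.0543]
  [  0.1377    0.1326    1.1637    0.1370    0.1833    0.1369    0.0911]
  [  0.1451    0.1597    0.1783    1.1797    0.2196    0.1200    0.1667]
  [  0.1914    0.1076    0.1741    0.1695    1.2018    0.1712    0.1903]
  [  0.0962    0.1457    0.1124    0.1078    0.1891    1.0621    0.1362]
  [  0.1652    0.0809    0.1558    0.1017    0.1577    0.1282    1.1729]
Total output x = L · d:
  x_0 = 1.0719·77 + 0.1595·39 + 0.1691·74 + 0.1081·25 + 0.1610·91 + 0.1078·64 + 0.0601·55 = 128.8271
  x_1 = 0.1462·77 + 1.0650·39 + 0.0753·74 + 0.1083·25 + 0.1740·91 + 0.0633·64 + 0.0543·55 = 83.9503
  x_2 = 0.1377·77 + 0.1326·39 + 1.1637·74 + 0.1370·25 + 0.1833·91 + 0.1369·64 + 0.0911·55 = 135.7662
  x_3 = 0.1451·77 + 0.1597·39 + 0.1783·74 + 1.1797·25 + 0.2196·91 + 0.1200·64 + 0.1667·55 = 96.9195
  x_4 = 0.1914·77 + 0.1076·39 + 0.1741·74 + 0.1695·25 + 1.2018·91 + 0.1712·64 + 0.1903·55 = 166.8396
  x_5 = 0.0962·77 + 0.1457·39 + 0.1124·74 + 0.1078·25 + 0.1891·91 + 1.0621·64 + 0.1362·55 = 116.7763
  x_6 = 0.1652·77 + 0.0809·39 + 0.1558·74 + 0.1017·25 + 0.1577·91 + 0.1282·64 + 1.1729·55 = 117.0257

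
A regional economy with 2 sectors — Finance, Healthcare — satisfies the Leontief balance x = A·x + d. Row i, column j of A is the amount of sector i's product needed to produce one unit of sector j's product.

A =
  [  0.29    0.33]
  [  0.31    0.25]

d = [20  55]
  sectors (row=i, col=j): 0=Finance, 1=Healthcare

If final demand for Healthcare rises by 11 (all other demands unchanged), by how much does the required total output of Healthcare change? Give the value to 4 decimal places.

Form M = I − A:
  [  0.71   -0.33]
  [ -0.31    0.75]
Leontief inverse L = M⁻¹:
  [  1.7434    0.7671]
  [  0.7206    1.6504]
Total output x = L · d:
  x_0 = 1.7434·20 + 0.7671·55 = 77.0572
  x_1 = 0.7206·20 + 1.6504·55 = 105.1836
Δx_1 = L[1,1] · Δd_1 = 1.6504 · 11 = 18.1543

18.1543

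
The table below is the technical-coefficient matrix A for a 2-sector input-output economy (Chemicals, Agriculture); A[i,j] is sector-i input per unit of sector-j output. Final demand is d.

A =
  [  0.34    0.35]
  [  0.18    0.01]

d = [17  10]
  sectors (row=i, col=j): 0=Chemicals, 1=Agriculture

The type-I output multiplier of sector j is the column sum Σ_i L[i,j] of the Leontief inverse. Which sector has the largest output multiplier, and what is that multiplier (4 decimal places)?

Form M = I − A:
  [  0.66   -0.35]
  [ -0.18    0.99]
Leontief inverse L = M⁻¹:
  [  1.6768    0.5928]
  [  0.3049    1.1179]
Total output x = L · d:
  x_0 = 1.6768·17 + 0.5928·10 = 34.4343
  x_1 = 0.3049·17 + 1.1179·10 = 16.3618
Output multipliers (column sums of L):
  Chemicals: 1.9817
  Agriculture: 1.7107

Chemicals (1.9817)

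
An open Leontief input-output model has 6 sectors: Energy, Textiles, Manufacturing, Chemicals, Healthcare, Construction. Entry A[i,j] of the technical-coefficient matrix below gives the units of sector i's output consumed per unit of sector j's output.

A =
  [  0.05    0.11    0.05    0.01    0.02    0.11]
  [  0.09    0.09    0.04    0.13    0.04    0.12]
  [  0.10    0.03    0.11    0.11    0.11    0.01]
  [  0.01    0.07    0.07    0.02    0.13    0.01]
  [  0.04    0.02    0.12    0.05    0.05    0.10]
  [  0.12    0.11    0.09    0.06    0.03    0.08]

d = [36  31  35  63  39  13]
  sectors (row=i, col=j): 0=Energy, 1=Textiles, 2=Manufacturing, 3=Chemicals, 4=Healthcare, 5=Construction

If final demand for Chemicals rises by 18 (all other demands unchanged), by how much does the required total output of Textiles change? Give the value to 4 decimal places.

3.2975

Form M = I − A:
  [  0.95   -0.11   -0.05   -0.01   -0.02   -0.11]
  [ -0.09    0.91   -0.04   -0.13   -0.04   -0.12]
  [ -0.10   -0.03    0.89   -0.11   -0.11   -0.01]
  [ -0.01   -0.07   -0.07    0.98   -0.13   -0.01]
  [ -0.04   -0.02   -0.12   -0.05    0.95   -0.10]
  [ -0.12   -0.11   -0.09   -0.06   -0.03    0.92]
Leontief inverse L = M⁻¹:
  [  1.1012    0.1612    0.0970    0.0561    0.0539    0.1602]
  [  0.1499    1.1588    0.1062    0.1832    0.0951    0.1826]
  [  0.1476    0.0796    1.1763    0.1563    0.1660    0.0606]
  [  0.0463    0.1005    0.1177    1.0589    0.1653    0.0494]
  [  0.0898    0.0651    0.1773    0.0940    1.0951    0.1412]
  [  0.1820    0.1760    0.1539    0.1166    0.0811    1.1434]
Total output x = L · d:
  x_0 = 1.1012·36 + 0.1612·31 + 0.0970·35 + 0.0561·63 + 0.0539·39 + 0.1602·13 = 55.7529
  x_1 = 0.1499·36 + 1.1588·31 + 0.1062·35 + 0.1832·63 + 0.0951·39 + 0.1826·13 = 62.6592
  x_2 = 0.1476·36 + 0.0796·31 + 1.1763·35 + 0.1563·63 + 0.1660·39 + 0.0606·13 = 66.0568
  x_3 = 0.0463·36 + 0.1005·31 + 0.1177·35 + 1.0589·63 + 0.1653·39 + 0.0494·13 = 82.6986
  x_4 = 0.0898·36 + 0.0651·31 + 0.1773·35 + 0.0940·63 + 1.0951·39 + 0.1412·13 = 61.9178
  x_5 = 0.1820·36 + 0.1760·31 + 0.1539·35 + 0.1166·63 + 0.0811·39 + 1.1434·13 = 42.7689
Δx_1 = L[1,3] · Δd_3 = 0.1832 · 18 = 3.2975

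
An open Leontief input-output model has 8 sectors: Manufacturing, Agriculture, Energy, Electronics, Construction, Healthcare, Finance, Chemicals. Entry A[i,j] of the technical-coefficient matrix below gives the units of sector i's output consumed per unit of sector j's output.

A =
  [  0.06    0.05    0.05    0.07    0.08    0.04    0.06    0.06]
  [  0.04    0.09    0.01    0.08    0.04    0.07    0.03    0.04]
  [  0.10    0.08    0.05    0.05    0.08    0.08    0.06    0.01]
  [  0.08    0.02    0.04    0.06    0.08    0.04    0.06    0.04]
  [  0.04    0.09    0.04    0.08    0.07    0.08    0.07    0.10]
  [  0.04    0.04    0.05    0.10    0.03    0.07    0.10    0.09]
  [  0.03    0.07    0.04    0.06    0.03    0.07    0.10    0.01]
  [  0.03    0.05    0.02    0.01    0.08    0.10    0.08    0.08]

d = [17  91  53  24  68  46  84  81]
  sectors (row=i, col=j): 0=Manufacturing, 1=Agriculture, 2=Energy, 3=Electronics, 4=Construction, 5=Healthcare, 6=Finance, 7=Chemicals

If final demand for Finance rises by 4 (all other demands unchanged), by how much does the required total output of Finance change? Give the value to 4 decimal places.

Form M = I − A:
  [  0.94   -0.05   -0.05   -0.07   -0.08   -0.04   -0.06   -0.06]
  [ -0.04    0.91   -0.01   -0.08   -0.04   -0.07   -0.03   -0.04]
  [ -0.10   -0.08    0.95   -0.05   -0.08   -0.08   -0.06   -0.01]
  [ -0.08   -0.02   -0.04    0.94   -0.08   -0.04   -0.06   -0.04]
  [ -0.04   -0.09   -0.04   -0.08    0.93   -0.08   -0.07   -0.10]
  [ -0.04   -0.04   -0.05   -0.10   -0.03    0.93   -0.10   -0.09]
  [ -0.03   -0.07   -0.04   -0.06   -0.03   -0.07    0.90   -0.01]
  [ -0.03   -0.05   -0.02   -0.01   -0.08   -0.10   -0.08    0.92]
Leontief inverse L = M⁻¹:
  [  1.1052    0.1039    0.0830    0.1266    0.1341    0.1004    0.1224    0.1087]
  [  0.0770    1.1334    0.0364    0.1300    0.0832    0.1194    0.0810    0.0819]
  [  0.1494    0.1393    1.0868    0.1165    0.1365    0.1435    0.1270    0.0629]
  [  0.1209    0.0678    0.0709    1.1117    0.1291    0.0932    0.1171    0.0844]
  [  0.0919    0.1539    0.0780    0.1479    1.1326    0.1542    0.1457    0.1597]
  [  0.0888    0.0954    0.0860    0.1600    0.0871    1.1360    0.1710    0.1403]
  [  0.0683    0.1160    0.0685    0.1117    0.0716    0.1205    1.1547    0.0472]
  [  0.0684    0.1026    0.0512    0.0658    0.1274    0.1613    0.1441    1.1305]
Total output x = L · d:
  x_0 = 1.1052·17 + 0.1039·91 + 0.0830·53 + 0.1266·24 + 0.1341·68 + 0.1004·46 + 0.1224·84 + 0.1087·81 = 68.4972
  x_1 = 0.0770·17 + 1.1334·91 + 0.0364·53 + 0.1300·24 + 0.0832·68 + 0.1194·46 + 0.0810·84 + 0.0819·81 = 134.0883
  x_2 = 0.1494·17 + 0.1393·91 + 1.0868·53 + 0.1165·24 + 0.1365·68 + 0.1435·46 + 0.1270·84 + 0.0629·81 = 107.2642
  x_3 = 0.1209·17 + 0.0678·91 + 0.0709·53 + 1.1117·24 + 0.1291·68 + 0.0932·46 + 0.1171·84 + 0.0844·81 = 68.3970
  x_4 = 0.0919·17 + 0.1539·91 + 0.0780·53 + 0.1479·24 + 1.1326·68 + 0.1542·46 + 0.1457·84 + 0.1597·81 = 132.5508
  x_5 = 0.0888·17 + 0.0954·91 + 0.0860·53 + 0.1600·24 + 0.0871·68 + 1.1360·46 + 0.1710·84 + 0.1403·81 = 102.4922
  x_6 = 0.0683·17 + 0.1160·91 + 0.0685·53 + 0.1117·24 + 0.0716·68 + 0.1205·46 + 1.1547·84 + 0.0472·81 = 129.2577
  x_7 = 0.0684·17 + 0.1026·91 + 0.0512·53 + 0.0658·24 + 0.1274·68 + 0.1613·46 + 0.1441·84 + 1.1305·81 = 134.5462
Δx_6 = L[6,6] · Δd_6 = 1.1547 · 4 = 4.6188

4.6188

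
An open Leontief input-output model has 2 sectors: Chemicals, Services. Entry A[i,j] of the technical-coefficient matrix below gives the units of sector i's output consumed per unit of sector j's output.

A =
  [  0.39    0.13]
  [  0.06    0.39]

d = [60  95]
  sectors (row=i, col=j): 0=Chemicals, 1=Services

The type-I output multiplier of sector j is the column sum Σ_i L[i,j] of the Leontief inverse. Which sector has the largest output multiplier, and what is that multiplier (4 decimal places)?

Services (2.0313)

Form M = I − A:
  [  0.61   -0.13]
  [ -0.06    0.61]
Leontief inverse L = M⁻¹:
  [  1.6744    0.3568]
  [  0.1647    1.6744]
Total output x = L · d:
  x_0 = 1.6744·60 + 0.3568·95 = 134.3673
  x_1 = 0.1647·60 + 1.6744·95 = 168.9542
Output multipliers (column sums of L):
  Chemicals: 1.8391
  Services: 2.0313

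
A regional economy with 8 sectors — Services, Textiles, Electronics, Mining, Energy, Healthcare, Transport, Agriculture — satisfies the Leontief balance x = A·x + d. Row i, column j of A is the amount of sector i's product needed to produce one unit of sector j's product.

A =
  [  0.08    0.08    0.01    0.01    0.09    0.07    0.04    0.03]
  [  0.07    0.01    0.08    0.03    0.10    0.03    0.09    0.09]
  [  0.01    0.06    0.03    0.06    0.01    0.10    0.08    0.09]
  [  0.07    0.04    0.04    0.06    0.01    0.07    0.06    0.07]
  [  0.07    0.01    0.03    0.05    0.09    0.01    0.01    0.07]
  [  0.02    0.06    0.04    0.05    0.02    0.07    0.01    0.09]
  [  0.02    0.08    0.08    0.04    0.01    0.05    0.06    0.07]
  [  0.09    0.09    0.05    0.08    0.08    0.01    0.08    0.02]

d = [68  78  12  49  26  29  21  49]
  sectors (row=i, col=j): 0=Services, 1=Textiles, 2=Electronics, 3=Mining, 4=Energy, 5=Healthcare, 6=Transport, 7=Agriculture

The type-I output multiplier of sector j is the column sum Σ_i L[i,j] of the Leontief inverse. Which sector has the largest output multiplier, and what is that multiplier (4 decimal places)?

Form M = I − A:
  [  0.92   -0.08   -0.01   -0.01   -0.09   -0.07   -0.04   -0.03]
  [ -0.07    0.99   -0.08   -0.03   -0.10   -0.03   -0.09   -0.09]
  [ -0.01   -0.06    0.97   -0.06   -0.01   -0.10   -0.08   -0.09]
  [ -0.07   -0.04   -0.04    0.94   -0.01   -0.07   -0.06   -0.07]
  [ -0.07   -0.01   -0.03   -0.05    0.91   -0.01   -0.01   -0.07]
  [ -0.02   -0.06   -0.04   -0.05   -0.02    0.93   -0.01   -0.09]
  [ -0.02   -0.08   -0.08   -0.04   -0.01   -0.05    0.94   -0.07]
  [ -0.09   -0.09   -0.05   -0.08   -0.08   -0.01   -0.08    0.98]
Leontief inverse L = M⁻¹:
  [  1.1206    0.1150    0.0410    0.0403    0.1341    0.1017    0.0737    0.0757]
  [  0.1170    1.0594    0.1176    0.0721    0.1457    0.0714    0.1355    0.1435]
  [  0.0501    0.1045    1.0687    0.0991    0.0461    0.1382    0.1234    0.1412]
  [  0.1099    0.0833    0.0733    1.0948    0.0466    0.1084    0.1003    0.1164]
  [  0.1071    0.0412    0.0526    0.0781    1.1258    0.0363    0.0392    0.1040]
  [  0.0561    0.0950    0.0694    0.0826    0.0539    1.1007    0.0461    0.1309]
  [  0.0572    0.1205    0.1159    0.0760    0.0455    0.0875    1.1041    0.1190]
  [  0.1392    0.1342    0.0895    0.1182    0.1280    0.0531    0.1275    1.0768]
Total output x = L · d:
  x_0 = 1.1206·68 + 0.1150·78 + 0.0410·12 + 0.0403·49 + 0.1341·26 + 0.1017·29 + 0.0737·21 + 0.0757·49 = 99.3383
  x_1 = 0.1170·68 + 1.0594·78 + 0.1176·12 + 0.0721·49 + 0.1457·26 + 0.0714·29 + 0.1355·21 + 0.1435·49 = 111.2693
  x_2 = 0.0501·68 + 0.1045·78 + 1.0687·12 + 0.0991·49 + 0.0461·26 + 0.1382·29 + 0.1234·21 + 0.1412·49 = 43.9512
  x_3 = 0.1099·68 + 0.0833·78 + 0.0733·12 + 1.0948·49 + 0.0466·26 + 0.1084·29 + 0.1003·21 + 0.1164·49 = 80.6564
  x_4 = 0.1071·68 + 0.0412·78 + 0.0526·12 + 0.0781·49 + 1.1258·26 + 0.0363·29 + 0.0392·21 + 0.1040·49 = 51.2027
  x_5 = 0.0561·68 + 0.0950·78 + 0.0694·12 + 0.0826·49 + 0.0539·26 + 1.1007·29 + 0.0461·21 + 0.1309·49 = 56.8050
  x_6 = 0.0572·68 + 0.1205·78 + 0.1159·12 + 0.0760·49 + 0.0455·26 + 0.0875·29 + 1.1041·21 + 0.1190·49 = 51.1491
  x_7 = 0.1392·68 + 0.1342·78 + 0.0895·12 + 0.1182·49 + 0.1280·26 + 0.0531·29 + 0.1275·21 + 1.0768·49 = 87.1030
Output multipliers (column sums of L):
  Services: 1.7573
  Textiles: 1.7530
  Electronics: 1.6281
  Mining: 1.6613
  Energy: 1.7257
  Healthcare: 1.6973
  Transport: 1.7498
  Agriculture: 1.9075

Agriculture (1.9075)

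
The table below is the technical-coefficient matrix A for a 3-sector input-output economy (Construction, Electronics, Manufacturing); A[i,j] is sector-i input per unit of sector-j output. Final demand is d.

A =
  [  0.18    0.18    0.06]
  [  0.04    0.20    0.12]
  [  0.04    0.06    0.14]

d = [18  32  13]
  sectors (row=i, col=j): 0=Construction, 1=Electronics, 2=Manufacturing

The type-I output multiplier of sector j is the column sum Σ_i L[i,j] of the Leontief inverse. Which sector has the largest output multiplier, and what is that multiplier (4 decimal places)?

Form M = I − A:
  [  0.82   -0.18   -0.06]
  [ -0.04    0.80   -0.12]
  [ -0.04   -0.06    0.86]
Leontief inverse L = M⁻¹:
  [  1.2398    0.2885    0.1267]
  [  0.0714    1.2798    0.1836]
  [  0.0626    0.1027    1.1815]
Total output x = L · d:
  x_0 = 1.2398·18 + 0.2885·32 + 0.1267·13 = 33.1940
  x_1 = 0.0714·18 + 1.2798·32 + 0.1836·13 = 44.6257
  x_2 = 0.0626·18 + 0.1027·32 + 1.1815·13 = 19.7736
Output multipliers (column sums of L):
  Construction: 1.3738
  Electronics: 1.6710
  Manufacturing: 1.4918

Electronics (1.6710)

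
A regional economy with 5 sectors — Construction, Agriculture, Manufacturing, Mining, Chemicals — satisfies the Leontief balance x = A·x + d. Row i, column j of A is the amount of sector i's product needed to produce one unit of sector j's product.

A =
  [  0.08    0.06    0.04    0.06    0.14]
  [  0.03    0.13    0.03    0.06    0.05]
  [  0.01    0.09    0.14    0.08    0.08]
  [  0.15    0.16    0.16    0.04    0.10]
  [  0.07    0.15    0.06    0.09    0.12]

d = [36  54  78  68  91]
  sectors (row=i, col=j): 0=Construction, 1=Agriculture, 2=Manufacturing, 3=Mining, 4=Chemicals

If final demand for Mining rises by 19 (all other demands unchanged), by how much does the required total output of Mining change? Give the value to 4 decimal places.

Form M = I − A:
  [  0.92   -0.06   -0.04   -0.06   -0.14]
  [ -0.03    0.87   -0.03   -0.06   -0.05]
  [ -0.01   -0.09    0.86   -0.08   -0.08]
  [ -0.15   -0.16   -0.16    0.96   -0.10]
  [ -0.07   -0.15   -0.06   -0.09    0.88]
Leontief inverse L = M⁻¹:
  [  1.1257    0.1425    0.0916    0.1064    0.2076]
  [  0.0621    1.1942    0.0685    0.0931    0.0945]
  [  0.0505    0.1762    1.2050    0.1279    0.1421]
  [  0.2077    0.2772    0.2396    1.1104    0.1968]
  [  0.1248    0.2553    0.1256    0.1466    1.1988]
Total output x = L · d:
  x_0 = 1.1257·36 + 0.1425·54 + 0.0916·78 + 0.1064·68 + 0.2076·91 = 81.4888
  x_1 = 0.0621·36 + 1.1942·54 + 0.0685·78 + 0.0931·68 + 0.0945·91 = 86.9920
  x_2 = 0.0505·36 + 0.1762·54 + 1.2050·78 + 0.1279·68 + 0.1421·91 = 126.9524
  x_3 = 0.2077·36 + 0.2772·54 + 0.2396·78 + 1.1104·68 + 0.1968·91 = 134.5500
  x_4 = 0.1248·36 + 0.2553·54 + 0.1256·78 + 0.1466·68 + 1.1988·91 = 147.1360
Δx_3 = L[3,3] · Δd_3 = 1.1104 · 19 = 21.0974

21.0974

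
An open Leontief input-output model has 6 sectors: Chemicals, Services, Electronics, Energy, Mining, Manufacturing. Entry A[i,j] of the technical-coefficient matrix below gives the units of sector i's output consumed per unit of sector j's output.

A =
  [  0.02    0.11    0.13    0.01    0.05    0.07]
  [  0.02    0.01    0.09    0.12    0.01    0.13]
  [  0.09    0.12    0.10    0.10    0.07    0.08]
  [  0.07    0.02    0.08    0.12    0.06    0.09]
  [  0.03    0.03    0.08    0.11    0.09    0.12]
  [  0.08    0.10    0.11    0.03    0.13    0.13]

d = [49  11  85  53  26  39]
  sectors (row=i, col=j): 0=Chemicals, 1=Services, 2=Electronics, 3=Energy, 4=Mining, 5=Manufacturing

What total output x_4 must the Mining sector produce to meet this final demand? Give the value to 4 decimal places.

67.5654

Form M = I − A:
  [  0.98   -0.11   -0.13   -0.01   -0.05   -0.07]
  [ -0.02    0.99   -0.09   -0.12   -0.01   -0.13]
  [ -0.09   -0.12    0.90   -0.10   -0.07   -0.08]
  [ -0.07   -0.02   -0.08    0.88   -0.06   -0.09]
  [ -0.03   -0.03   -0.08   -0.11    0.91   -0.12]
  [ -0.08   -0.10   -0.11   -0.03   -0.13    0.87]
Leontief inverse L = M⁻¹:
  [  1.0633    0.1627    0.2041    0.0754    0.1024    0.1505]
  [  0.0688    1.0644    0.1640    0.1804    0.0697    0.2079]
  [  0.1478    0.1897    1.2041    0.1887    0.1424    0.1901]
  [  0.1197    0.0787    0.1633    1.1885    0.1236    0.1764]
  [  0.0834    0.0900    0.1668    0.1845    1.1601    0.2146]
  [  0.1410    0.1775    0.2204    0.1201    0.2130    1.2494]
Total output x = L · d:
  x_0 = 1.0633·49 + 0.1627·11 + 0.2041·85 + 0.0754·53 + 0.1024·26 + 0.1505·39 = 83.7643
  x_1 = 0.0688·49 + 1.0644·11 + 0.1640·85 + 0.1804·53 + 0.0697·26 + 0.2079·39 = 48.4996
  x_2 = 0.1478·49 + 0.1897·11 + 1.2041·85 + 0.1887·53 + 0.1424·26 + 0.1901·39 = 132.7950
  x_3 = 0.1197·49 + 0.0787·11 + 0.1633·85 + 1.1885·53 + 0.1236·26 + 0.1764·39 = 93.6943
  x_4 = 0.0834·49 + 0.0900·11 + 0.1668·85 + 0.1845·53 + 1.1601·26 + 0.2146·39 = 67.5654
  x_5 = 0.1410·49 + 0.1775·11 + 0.2204·85 + 0.1201·53 + 0.2130·26 + 1.2494·39 = 88.2217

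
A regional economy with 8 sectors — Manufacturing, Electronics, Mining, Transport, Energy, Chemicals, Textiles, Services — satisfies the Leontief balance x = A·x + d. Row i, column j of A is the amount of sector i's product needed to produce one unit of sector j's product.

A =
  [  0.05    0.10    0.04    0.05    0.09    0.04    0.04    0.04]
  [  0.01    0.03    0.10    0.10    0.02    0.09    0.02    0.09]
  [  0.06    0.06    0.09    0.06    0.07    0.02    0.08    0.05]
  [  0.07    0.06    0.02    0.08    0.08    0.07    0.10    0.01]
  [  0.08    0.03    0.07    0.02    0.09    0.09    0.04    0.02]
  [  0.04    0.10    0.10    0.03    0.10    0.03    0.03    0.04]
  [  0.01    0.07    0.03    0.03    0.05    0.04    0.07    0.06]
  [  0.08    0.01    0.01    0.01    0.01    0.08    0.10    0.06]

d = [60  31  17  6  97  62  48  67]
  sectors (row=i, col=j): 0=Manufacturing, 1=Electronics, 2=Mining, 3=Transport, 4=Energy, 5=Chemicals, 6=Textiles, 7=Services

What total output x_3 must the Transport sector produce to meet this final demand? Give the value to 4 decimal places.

49.5847

Form M = I − A:
  [  0.95   -0.10   -0.04   -0.05   -0.09   -0.04   -0.04   -0.04]
  [ -0.01    0.97   -0.10   -0.10   -0.02   -0.09   -0.02   -0.09]
  [ -0.06   -0.06    0.91   -0.06   -0.07   -0.02   -0.08   -0.05]
  [ -0.07   -0.06   -0.02    0.92   -0.08   -0.07   -0.10   -0.01]
  [ -0.08   -0.03   -0.07   -0.02    0.91   -0.09   -0.04   -0.02]
  [ -0.04   -0.10   -0.10   -0.03   -0.10    0.97   -0.03   -0.04]
  [ -0.01   -0.07   -0.03   -0.03   -0.05   -0.04    0.93   -0.06]
  [ -0.08   -0.01   -0.01   -0.01   -0.01   -0.08   -0.10    0.94]
Leontief inverse L = M⁻¹:
  [  1.0896    0.1440    0.0901    0.0904    0.1412    0.0897    0.0848    0.0781]
  [  0.0543    1.0772    0.1482    0.1395    0.0731    0.1356    0.0744    0.1269]
  [  0.1032    0.1091    1.1404    0.1022    0.1253    0.0699    0.1333    0.0907]
  [  0.1109    0.1133    0.0715    1.1223    0.1396    0.1207    0.1492    0.0489]
  [  0.1203    0.0791    0.1214    0.0556    1.1465    0.1332    0.0828    0.0551]
  [  0.0827    0.1452    0.1552    0.0724    0.1536    1.0803    0.0779    0.0807]
  [  0.0397    0.1035    0.0672    0.0594    0.0870    0.0782    1.1075    0.0917]
  [  0.1081    0.0503    0.0438    0.0353    0.0501    0.1128    0.1363    1.0905]
Total output x = L · d:
  x_0 = 1.0896·60 + 0.1440·31 + 0.0901·17 + 0.0904·6 + 0.1412·97 + 0.0897·62 + 0.0848·48 + 0.0781·67 = 100.4799
  x_1 = 0.0543·60 + 1.0772·31 + 0.1482·17 + 0.1395·6 + 0.0731·97 + 0.1356·62 + 0.0744·48 + 0.1269·67 = 67.5849
  x_2 = 0.1032·60 + 0.1091·31 + 1.1404·17 + 0.1022·6 + 0.1253·97 + 0.0699·62 + 0.1333·48 + 0.0907·67 = 58.5413
  x_3 = 0.1109·60 + 0.1133·31 + 0.0715·17 + 1.1223·6 + 0.1396·97 + 0.1207·62 + 0.1492·48 + 0.0489·67 = 49.5847
  x_4 = 0.1203·60 + 0.0791·31 + 0.1214·17 + 0.0556·6 + 1.1465·97 + 0.1332·62 + 0.0828·48 + 0.0551·67 = 139.2005
  x_5 = 0.0827·60 + 0.1452·31 + 0.1552·17 + 0.0724·6 + 0.1536·97 + 1.0803·62 + 0.0779·48 + 0.0807·67 = 103.5555
  x_6 = 0.0397·60 + 0.1035·31 + 0.0672·17 + 0.0594·6 + 0.0870·97 + 0.0782·62 + 1.1075·48 + 0.0917·67 = 79.6881
  x_7 = 0.1081·60 + 0.0503·31 + 0.0438·17 + 0.0353·6 + 0.0501·97 + 0.1128·62 + 0.1363·48 + 1.0905·67 = 100.4689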